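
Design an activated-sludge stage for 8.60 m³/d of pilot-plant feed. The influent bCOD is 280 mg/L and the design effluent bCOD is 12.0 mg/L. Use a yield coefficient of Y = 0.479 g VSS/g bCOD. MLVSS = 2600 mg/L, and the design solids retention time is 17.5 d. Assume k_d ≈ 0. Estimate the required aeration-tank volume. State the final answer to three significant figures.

V ≈ 7.43 m³

Biomass mass balance (decay neglected): V·X = Y·Q·(S₀ − S)·θ_c, so V = 0.479 × 8.60 × (280 − 12.0) × 17.5 / 2600 = 7.431 m³.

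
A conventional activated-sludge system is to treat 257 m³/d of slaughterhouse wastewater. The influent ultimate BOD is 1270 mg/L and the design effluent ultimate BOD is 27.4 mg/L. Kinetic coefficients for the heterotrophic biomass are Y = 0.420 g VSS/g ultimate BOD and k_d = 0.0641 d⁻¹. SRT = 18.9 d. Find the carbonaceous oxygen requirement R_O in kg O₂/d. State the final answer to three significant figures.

The observed yield is Y_obs = Y/(1 + k_d·θ_c) = 0.420 / (1 + 0.0641 × 18.9) = 0.420 / 2.211 = 0.1899 g VSS per g ultimate BOD removed.
ΔS = 1270 − 27.4 = 1243 mg/L, so the substrate removal rate is 257 × 1243/1000 = 319.3 kg ultimate BOD/d.
Biomass synthesised: P_X = Y_obs × 319.3 = 60.65 kg VSS/d.
Carbonaceous O₂ demand = substrate oxidised − cell-mass equivalent = 319.3 − 1.42 × 60.65 = 233.2 kg O₂/d.

R_O ≈ 233 kg O₂/d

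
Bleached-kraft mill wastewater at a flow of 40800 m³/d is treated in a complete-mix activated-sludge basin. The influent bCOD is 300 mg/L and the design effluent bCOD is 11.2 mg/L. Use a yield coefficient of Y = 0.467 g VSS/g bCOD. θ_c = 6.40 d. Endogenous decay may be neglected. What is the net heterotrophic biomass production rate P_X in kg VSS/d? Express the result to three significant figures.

P_X ≈ 5500 kg VSS/d

Since k_d ≈ 0, Y_obs = Y = 0.467 g VSS/g bCOD.
ΔS = 300 − 11.2 = 288.8 mg/L, so the substrate removal rate is 40800 × 288.8/1000 = 11783 kg bCOD/d.
Biomass produced: P_X = Y_obs·Q·ΔS = 0.4670 × 11783 ≈ 5503 kg VSS/d.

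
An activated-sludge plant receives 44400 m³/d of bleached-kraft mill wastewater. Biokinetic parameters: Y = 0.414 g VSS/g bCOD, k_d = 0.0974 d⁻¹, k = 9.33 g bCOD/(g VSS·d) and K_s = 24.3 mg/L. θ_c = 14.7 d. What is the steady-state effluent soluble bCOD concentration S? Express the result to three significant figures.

Effluent substrate depends only on kinetics and SRT: S = K_s(1 + k_d θ_c) / [θ_c(Yk − k_d) − 1] = 24.3 × (1 + 0.0974 × 14.7) / [14.7 × (0.414 × 9.33 − 0.0974) − 1] = 59.09 / 54.35 = 1.087 mg/L.

S ≈ 1.09 mg/L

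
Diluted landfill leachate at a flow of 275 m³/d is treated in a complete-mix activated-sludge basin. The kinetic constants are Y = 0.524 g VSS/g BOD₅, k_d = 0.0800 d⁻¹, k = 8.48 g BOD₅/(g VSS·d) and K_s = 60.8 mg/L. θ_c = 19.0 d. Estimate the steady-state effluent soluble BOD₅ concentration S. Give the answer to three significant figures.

From the Monod/SRT balance for a CMAS, S = K_s·(1+k_d θ_c)/[θ_c·(Y k − k_d) − 1] = 60.8 × (1 + 0.0800 × 19.0) / [19.0 × (0.524 × 8.48 − 0.0800) − 1] = 153.2 / 81.91 = 1.871 mg/L.

S ≈ 1.87 mg/L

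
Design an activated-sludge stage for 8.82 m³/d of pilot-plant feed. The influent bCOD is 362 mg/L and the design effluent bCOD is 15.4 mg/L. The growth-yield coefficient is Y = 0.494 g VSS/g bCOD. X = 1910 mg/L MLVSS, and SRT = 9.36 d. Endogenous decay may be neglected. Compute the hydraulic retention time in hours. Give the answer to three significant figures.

Biomass mass balance (decay neglected): V·X = Y·Q·(S₀ − S)·θ_c, so V = 0.494 × 8.82 × (362 − 15.4) × 9.36 / 1910 = 7.401 m³.
HRT = V/Q = 7.401 m³ / 8.82 m³·d⁻¹ = 0.8391 d × 24 = 20.14 h.

τ ≈ 20.1 h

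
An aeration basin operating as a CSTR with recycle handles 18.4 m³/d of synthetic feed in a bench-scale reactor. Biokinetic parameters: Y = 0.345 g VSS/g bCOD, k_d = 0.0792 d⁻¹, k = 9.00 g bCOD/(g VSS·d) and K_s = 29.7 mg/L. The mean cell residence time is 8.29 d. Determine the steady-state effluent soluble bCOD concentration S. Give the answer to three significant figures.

From the Monod/SRT balance for a CMAS, S = K_s·(1+k_d θ_c)/[θ_c·(Y k − k_d) − 1] = 29.7 × (1 + 0.0792 × 8.29) / [8.29 × (0.345 × 9.00 − 0.0792) − 1] = 49.20 / 24.08 = 2.043 mg/L.

S ≈ 2.04 mg/L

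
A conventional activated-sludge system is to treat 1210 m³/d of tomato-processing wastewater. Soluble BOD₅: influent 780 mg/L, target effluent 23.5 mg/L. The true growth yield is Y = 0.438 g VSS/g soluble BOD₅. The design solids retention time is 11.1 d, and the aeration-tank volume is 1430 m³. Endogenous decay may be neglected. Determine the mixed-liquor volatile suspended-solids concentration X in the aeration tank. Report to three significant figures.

X ≈ 3110 mg/L

X = Y·Q·ΔS·θ_c / V = 0.438 × 1210 × (780 − 23.5) × 11.1 / 1430 = 3112 mg/L.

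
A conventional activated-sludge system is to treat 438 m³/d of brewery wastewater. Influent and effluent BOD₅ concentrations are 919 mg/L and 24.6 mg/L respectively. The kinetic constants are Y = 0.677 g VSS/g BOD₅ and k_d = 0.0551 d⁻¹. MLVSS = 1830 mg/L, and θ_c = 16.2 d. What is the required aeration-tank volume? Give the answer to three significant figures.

From the SRT design equation V = Y Q (S₀−S) θ_c / [X (1 + k_d θ_c)] = 0.677 × 438 × (919 − 24.6) × 16.2 / [1830 × (1 + 0.0551 × 16.2)] = 4.3×10^6 / 3463 = 1240 m³.

V ≈ 1240 m³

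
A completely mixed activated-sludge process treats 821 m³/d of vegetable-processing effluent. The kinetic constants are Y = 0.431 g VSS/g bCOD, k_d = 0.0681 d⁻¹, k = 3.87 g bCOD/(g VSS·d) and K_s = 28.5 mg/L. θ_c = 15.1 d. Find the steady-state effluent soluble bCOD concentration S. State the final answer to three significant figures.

S ≈ 2.50 mg/L

For a completely mixed reactor with recycle the Lawrence–McCarty relation gives S = K_s·(1 + k_d·θ_c) / [θ_c·(Y·k − k_d) − 1] = 28.5 × (1 + 0.0681 × 15.1) / [15.1 × (0.431 × 3.87 − 0.0681) − 1] = 57.81 / 23.16 = 2.496 mg/L.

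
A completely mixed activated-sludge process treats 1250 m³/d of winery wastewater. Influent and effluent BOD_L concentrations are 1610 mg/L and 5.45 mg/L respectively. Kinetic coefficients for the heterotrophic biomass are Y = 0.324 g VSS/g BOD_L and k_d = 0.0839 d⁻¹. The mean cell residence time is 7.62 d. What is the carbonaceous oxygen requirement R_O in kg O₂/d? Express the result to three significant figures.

Correct the yield for decay: Y_obs = Y/(1 + k_d θ_c) = 0.324 / (1 + 0.0839 × 7.62) = 0.324 / 1.639 = 0.1976.
Q·(S₀ − S) = 1250 × (1610 − 5.45) × 10⁻³ = 2006 kg/d removed.
P_X = Y_obs·Q·(S₀ − S) = 0.1976 × 2006 = 396.4 kg VSS/d.
R_O = Q·ΔS − 1.42 P_X = 2006 − 562.9 = 1443 kg O₂/d.

R_O ≈ 1440 kg O₂/d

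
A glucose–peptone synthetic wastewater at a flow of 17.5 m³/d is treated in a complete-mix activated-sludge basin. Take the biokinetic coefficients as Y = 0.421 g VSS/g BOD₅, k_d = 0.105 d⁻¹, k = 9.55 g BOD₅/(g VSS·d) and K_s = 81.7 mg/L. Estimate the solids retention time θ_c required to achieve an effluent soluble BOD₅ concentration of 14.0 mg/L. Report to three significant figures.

From 1/θ_c = Y·k·S/(K_s + S) − k_d: Y·k·S/(K_s+S) = 0.421 × 9.55 × 14.0 / (81.7 + 14.0) = 0.5882 d⁻¹.
θ_c = 1/(μ − k_d) = 1/(0.5882 − 0.105) = 1/0.4832 = 2.070 d.

θ_c ≈ 2.07 d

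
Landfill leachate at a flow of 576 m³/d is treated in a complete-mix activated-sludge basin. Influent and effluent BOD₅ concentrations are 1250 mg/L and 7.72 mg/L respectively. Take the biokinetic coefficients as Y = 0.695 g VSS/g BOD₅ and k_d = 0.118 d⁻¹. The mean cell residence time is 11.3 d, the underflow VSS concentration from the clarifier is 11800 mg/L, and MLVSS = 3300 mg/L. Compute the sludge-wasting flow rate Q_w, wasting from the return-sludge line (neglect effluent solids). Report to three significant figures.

From the SRT design equation V = Y Q (S₀−S) θ_c / [X (1 + k_d θ_c)] = 0.695 × 576 × (1250 − 7.72) × 11.3 / [3300 × (1 + 0.118 × 11.3)] = 5.62×10^6 / 7700 = 729.8 m³.
Q_w = (V·X)/(θ_c X_r) = 729.8 × 3300 / (11.3 × 11800) = 18.06 m³/d.

Q_w ≈ 18.1 m³/d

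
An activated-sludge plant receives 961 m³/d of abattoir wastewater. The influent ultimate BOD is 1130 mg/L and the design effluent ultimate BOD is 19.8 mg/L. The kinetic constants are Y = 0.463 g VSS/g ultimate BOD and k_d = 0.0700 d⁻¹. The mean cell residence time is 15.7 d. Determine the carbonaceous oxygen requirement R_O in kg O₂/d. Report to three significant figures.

R_O ≈ 733 kg O₂/d

Correct the yield for decay: Y_obs = Y/(1 + k_d θ_c) = 0.463 / (1 + 0.0700 × 15.7) = 0.463 / 2.099 = 0.2206.
Substrate removed = Q·(S₀ − S) = 961 m³/d × (1130 − 19.8) g/m³ = 1.07×10^6 g/d = 1067 kg/d.
P_X = Y_obs·Q·(S₀ − S) = 0.2206 × 1067 = 235.3 kg VSS/d.
R_O = Q·ΔS − 1.42 P_X = 1067 − 334.2 = 732.7 kg O₂/d.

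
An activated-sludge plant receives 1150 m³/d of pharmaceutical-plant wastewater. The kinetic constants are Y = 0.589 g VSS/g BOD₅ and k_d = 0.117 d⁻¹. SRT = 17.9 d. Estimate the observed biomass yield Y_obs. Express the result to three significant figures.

Y_obs ≈ 0.190 g VSS/g BOD₅

Y_obs = Y / (1 + k_d θ_c) = 0.589 / (1 + 0.117 × 17.9) = 0.589 / 3.094 = 0.1903.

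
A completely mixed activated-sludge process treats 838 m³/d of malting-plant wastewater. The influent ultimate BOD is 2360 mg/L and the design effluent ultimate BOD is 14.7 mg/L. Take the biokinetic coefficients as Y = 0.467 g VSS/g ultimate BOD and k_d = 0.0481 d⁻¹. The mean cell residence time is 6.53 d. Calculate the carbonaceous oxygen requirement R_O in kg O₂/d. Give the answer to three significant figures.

Correct the yield for decay: Y_obs = Y/(1 + k_d θ_c) = 0.467 / (1 + 0.0481 × 6.53) = 0.467 / 1.314 = 0.3554.
ΔS = 2360 − 14.7 = 2345 mg/L, so the substrate removal rate is 838 × 2345/1000 = 1965 kg ultimate BOD/d.
Biomass synthesised: P_X = Y_obs × 1965 = 698.4 kg VSS/d.
Carbonaceous O₂ demand = substrate oxidised − cell-mass equivalent = 1965 − 1.42 × 698.4 = 973.6 kg O₂/d.

R_O ≈ 974 kg O₂/d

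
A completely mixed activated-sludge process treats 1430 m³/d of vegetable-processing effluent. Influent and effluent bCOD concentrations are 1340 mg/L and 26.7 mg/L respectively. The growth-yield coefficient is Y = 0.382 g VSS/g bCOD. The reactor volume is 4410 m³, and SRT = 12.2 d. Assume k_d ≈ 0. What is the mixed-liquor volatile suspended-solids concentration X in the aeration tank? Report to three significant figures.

X = Y·Q·ΔS·θ_c / V = 0.382 × 1430 × (1340 − 26.7) × 12.2 / 4410 = 1985 mg/L.

X ≈ 1980 mg/L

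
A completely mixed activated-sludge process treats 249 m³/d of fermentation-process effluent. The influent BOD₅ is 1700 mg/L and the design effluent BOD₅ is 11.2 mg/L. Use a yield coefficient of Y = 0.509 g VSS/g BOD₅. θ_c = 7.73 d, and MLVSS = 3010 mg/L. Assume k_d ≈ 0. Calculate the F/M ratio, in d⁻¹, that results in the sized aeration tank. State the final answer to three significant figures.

V·X = Y·Q·ΔS·θ_c gives V = 0.509 × 249 × (1700 − 11.2) × 7.73 / 3010 = 549.7 m³.
Food-to-microorganism ratio F/M = Q S₀ / (V X) = 249 × 1700 / (549.7 × 3010) = 0.2558 d⁻¹.

F/M ≈ 0.256 d⁻¹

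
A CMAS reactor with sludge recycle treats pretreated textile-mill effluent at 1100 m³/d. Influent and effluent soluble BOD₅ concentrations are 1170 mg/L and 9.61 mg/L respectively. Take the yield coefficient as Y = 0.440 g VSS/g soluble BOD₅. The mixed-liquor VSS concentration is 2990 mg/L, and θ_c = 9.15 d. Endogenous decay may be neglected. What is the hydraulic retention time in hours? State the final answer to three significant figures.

τ ≈ 37.5 h

With k_d = 0 the design equation reduces to V = Y Q (S₀−S) θ_c / X = 0.440 × 1100 × (1170 − 9.61) × 9.15 / 2990 = 1719 m³.
HRT = V/Q = 1719 m³ / 1100 m³·d⁻¹ = 1.562 d × 24 = 37.50 h.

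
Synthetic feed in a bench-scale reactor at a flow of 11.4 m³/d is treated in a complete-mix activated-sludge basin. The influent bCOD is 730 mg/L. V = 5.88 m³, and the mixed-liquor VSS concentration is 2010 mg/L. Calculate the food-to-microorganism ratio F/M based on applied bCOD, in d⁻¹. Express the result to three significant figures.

F/M ≈ 0.704 d⁻¹

F/M = Q·S₀ / (V·X) = 11.4 × 730 / (5.880 × 2010) = 0.7041 g bCOD·(g VSS·d)⁻¹.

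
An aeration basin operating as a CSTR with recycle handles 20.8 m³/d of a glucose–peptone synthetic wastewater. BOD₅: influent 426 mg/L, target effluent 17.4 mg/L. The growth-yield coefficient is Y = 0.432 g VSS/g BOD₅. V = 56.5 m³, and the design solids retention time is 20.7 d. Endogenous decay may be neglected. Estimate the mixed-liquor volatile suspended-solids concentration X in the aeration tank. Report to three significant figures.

From V·X = Y·Q·(S₀ − S)·θ_c (decay neglected): X = 0.432 × 20.8 × (426 − 17.4) × 20.7 / 56.5 = 1345 mg/L.

X ≈ 1350 mg/L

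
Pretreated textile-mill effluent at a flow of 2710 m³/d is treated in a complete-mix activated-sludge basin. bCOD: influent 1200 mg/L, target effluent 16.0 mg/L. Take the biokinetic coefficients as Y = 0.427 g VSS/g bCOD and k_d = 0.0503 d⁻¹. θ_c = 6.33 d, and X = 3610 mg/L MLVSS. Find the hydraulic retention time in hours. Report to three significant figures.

Steady-state biomass mass balance: V·X·(1 + k_d·θ_c) = Y·Q·(S₀ − S)·θ_c, so V = 0.427 × 2710 × (1200 − 16.0) × 6.33 / [3610 × (1 + 0.0503 × 6.33)] = 8.67×10^6 / 4759 = 1822 m³.
Hydraulic retention time τ = V/Q = 1822 / 2710 = 0.6724 d = 16.14 h.

τ ≈ 16.1 h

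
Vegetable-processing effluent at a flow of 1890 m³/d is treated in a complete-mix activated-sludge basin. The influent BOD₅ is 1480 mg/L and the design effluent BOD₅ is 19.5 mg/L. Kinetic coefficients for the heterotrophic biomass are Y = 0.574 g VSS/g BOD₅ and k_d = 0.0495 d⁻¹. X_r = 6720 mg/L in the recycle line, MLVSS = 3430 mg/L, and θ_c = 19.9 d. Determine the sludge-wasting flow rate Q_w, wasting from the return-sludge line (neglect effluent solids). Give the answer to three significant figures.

Q_w ≈ 119 m³/d

Rearranging the biomass balance for a CMAS with decay, V = Y·Q·ΔS·θ_c / [X·(1+k_d θ_c)] = 0.574 × 1890 × (1480 − 19.5) × 19.9 / [3430 × (1 + 0.0495 × 19.9)] = 3.15×10^7 / 6809 = 4631 m³.
Q_w = (V·X)/(θ_c X_r) = 4631 × 3430 / (19.9 × 6720) = 118.8 m³/d.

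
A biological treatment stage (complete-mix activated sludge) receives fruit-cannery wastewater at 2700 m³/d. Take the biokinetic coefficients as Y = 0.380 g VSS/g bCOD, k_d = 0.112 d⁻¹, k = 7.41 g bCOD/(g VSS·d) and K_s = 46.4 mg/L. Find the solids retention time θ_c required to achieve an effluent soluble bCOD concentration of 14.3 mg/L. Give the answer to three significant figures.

From 1/θ_c = Y·k·S/(K_s + S) − k_d: Y·k·S/(K_s+S) = 0.380 × 7.41 × 14.3 / (46.4 + 14.3) = 0.6634 d⁻¹.
1/θ_c = 0.6634 − 0.112 = 0.5514 d⁻¹, so θ_c = 1.814 d.

θ_c ≈ 1.81 d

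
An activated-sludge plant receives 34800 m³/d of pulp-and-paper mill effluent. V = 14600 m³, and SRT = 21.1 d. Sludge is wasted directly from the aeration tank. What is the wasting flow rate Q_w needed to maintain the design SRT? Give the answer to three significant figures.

Wasting from the aeration tank: Q_w = V / θ_c = 14600 / 21.1 = 691.9 m³/d.

Q_w ≈ 692 m³/d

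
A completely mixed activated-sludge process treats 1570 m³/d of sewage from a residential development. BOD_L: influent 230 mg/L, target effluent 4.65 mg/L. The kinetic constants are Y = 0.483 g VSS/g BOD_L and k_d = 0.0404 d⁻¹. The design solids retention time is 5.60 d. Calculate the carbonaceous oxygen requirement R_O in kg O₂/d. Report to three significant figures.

R_O ≈ 156 kg O₂/d

Correct the yield for decay: Y_obs = Y/(1 + k_d θ_c) = 0.483 / (1 + 0.0404 × 5.60) = 0.483 / 1.226 = 0.3939.
Mass of BOD_L removed per day: Q(S₀ − S) = 1570 × 225.3 g/m³ = 353.8 kg/d.
P_X = Y_obs·Q·(S₀ − S) = 0.3939 × 353.8 = 139.4 kg VSS/d.
Carbonaceous O₂ demand = substrate oxidised − cell-mass equivalent = 353.8 − 1.42 × 139.4 = 155.9 kg O₂/d.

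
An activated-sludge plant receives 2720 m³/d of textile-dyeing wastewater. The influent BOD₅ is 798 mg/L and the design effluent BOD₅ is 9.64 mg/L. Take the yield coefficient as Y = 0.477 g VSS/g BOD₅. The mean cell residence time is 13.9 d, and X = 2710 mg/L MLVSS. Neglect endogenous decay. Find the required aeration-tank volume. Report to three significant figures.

With k_d = 0 the design equation reduces to V = Y Q (S₀−S) θ_c / X = 0.477 × 2720 × (798 − 9.64) × 13.9 / 2710 = 5246 m³.

V ≈ 5250 m³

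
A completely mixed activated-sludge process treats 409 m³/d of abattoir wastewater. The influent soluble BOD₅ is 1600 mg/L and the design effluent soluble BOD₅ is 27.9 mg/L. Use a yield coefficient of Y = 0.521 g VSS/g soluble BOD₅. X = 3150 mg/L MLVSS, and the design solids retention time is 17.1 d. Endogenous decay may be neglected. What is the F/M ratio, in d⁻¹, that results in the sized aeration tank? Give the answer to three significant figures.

F/M ≈ 0.114 d⁻¹

V·X = Y·Q·ΔS·θ_c gives V = 0.521 × 409 × (1600 − 27.9) × 17.1 / 3150 = 1819 m³.
F/M = Q·S₀ / (V·X) = 409 × 1600 / (1819 × 3150) = 0.1142 g soluble BOD₅·(g VSS·d)⁻¹.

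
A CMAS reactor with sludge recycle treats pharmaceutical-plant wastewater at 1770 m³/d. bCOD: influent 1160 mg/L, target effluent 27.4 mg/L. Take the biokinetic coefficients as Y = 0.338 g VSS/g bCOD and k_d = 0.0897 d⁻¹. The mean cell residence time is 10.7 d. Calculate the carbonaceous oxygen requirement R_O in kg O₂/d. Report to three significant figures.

R_O ≈ 1510 kg O₂/d

Correct the yield for decay: Y_obs = Y/(1 + k_d θ_c) = 0.338 / (1 + 0.0897 × 10.7) = 0.338 / 1.960 = 0.1725.
Q·(S₀ − S) = 1770 × (1160 − 27.4) × 10⁻³ = 2005 kg/d removed.
Net sludge production P_X = 0.1725 × 2005 = 345.7 kg VSS/d.
R_O = Q·ΔS − 1.42 P_X = 2005 − 491.0 = 1514 kg O₂/d.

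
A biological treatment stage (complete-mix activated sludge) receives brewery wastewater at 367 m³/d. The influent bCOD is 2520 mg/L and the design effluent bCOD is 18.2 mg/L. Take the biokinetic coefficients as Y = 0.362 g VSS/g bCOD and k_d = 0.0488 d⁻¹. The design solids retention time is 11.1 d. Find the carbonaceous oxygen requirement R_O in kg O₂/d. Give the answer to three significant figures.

The observed yield is Y_obs = Y/(1 + k_d·θ_c) = 0.362 / (1 + 0.0488 × 11.1) = 0.362 / 1.542 = 0.2348 g VSS per g bCOD removed.
Mass of bCOD removed per day: Q(S₀ − S) = 367 × 2502 g/m³ = 918.2 kg/d.
P_X = Y_obs·Q·(S₀ − S) = 0.2348 × 918.2 = 215.6 kg VSS/d.
Carbonaceous O₂ demand = substrate oxidised − cell-mass equivalent = 918.2 − 1.42 × 215.6 = 612.0 kg O₂/d.

R_O ≈ 612 kg O₂/d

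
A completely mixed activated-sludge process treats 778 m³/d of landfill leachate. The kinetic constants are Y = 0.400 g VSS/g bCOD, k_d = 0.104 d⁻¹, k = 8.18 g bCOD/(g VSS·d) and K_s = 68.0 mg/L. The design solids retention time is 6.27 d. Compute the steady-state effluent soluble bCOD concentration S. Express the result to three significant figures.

S ≈ 5.96 mg/L

Effluent substrate depends only on kinetics and SRT: S = K_s(1 + k_d θ_c) / [θ_c(Yk − k_d) − 1] = 68.0 × (1 + 0.104 × 6.27) / [6.27 × (0.400 × 8.18 − 0.104) − 1] = 112.3 / 18.86 = 5.956 mg/L.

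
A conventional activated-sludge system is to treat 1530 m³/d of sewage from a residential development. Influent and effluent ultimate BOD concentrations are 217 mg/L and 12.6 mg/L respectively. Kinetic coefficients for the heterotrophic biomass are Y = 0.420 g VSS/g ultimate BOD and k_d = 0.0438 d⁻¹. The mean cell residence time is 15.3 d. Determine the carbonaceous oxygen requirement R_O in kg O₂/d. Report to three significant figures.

R_O ≈ 201 kg O₂/d

Correct the yield for decay: Y_obs = Y/(1 + k_d θ_c) = 0.420 / (1 + 0.0438 × 15.3) = 0.420 / 1.670 = 0.2515.
Substrate removed = Q·(S₀ − S) = 1530 m³/d × (217 − 12.6) g/m³ = 3.13×10^5 g/d = 312.7 kg/d.
P_X = Y_obs·Q·(S₀ − S) = 0.2515 × 312.7 = 78.64 kg VSS/d.
R_O = Q·(S₀ − S) − 1.42·P_X = 312.7 − 1.42 × 78.64 = 201.1 kg O₂/d.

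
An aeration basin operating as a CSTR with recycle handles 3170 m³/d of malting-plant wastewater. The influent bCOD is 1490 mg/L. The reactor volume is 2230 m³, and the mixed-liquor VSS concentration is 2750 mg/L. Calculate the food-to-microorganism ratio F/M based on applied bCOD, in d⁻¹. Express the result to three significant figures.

F/M ≈ 0.770 d⁻¹

Food-to-microorganism ratio F/M = Q S₀ / (V X) = 3170 × 1490 / (2230 × 2750) = 0.7702 d⁻¹.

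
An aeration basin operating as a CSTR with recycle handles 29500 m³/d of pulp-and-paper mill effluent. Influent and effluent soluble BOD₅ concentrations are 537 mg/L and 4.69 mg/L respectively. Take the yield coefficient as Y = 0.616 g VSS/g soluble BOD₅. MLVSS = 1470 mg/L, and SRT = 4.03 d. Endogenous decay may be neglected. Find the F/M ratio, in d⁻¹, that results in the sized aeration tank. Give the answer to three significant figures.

Biomass mass balance (decay neglected): V·X = Y·Q·(S₀ − S)·θ_c, so V = 0.616 × 29500 × (537 − 4.69) × 4.03 / 1470 = 26519 m³.
F/M = Q·S₀ / (V·X) = 29500 × 537 / (26519 × 1470) = 0.4064 g soluble BOD₅·(g VSS·d)⁻¹.

F/M ≈ 0.406 d⁻¹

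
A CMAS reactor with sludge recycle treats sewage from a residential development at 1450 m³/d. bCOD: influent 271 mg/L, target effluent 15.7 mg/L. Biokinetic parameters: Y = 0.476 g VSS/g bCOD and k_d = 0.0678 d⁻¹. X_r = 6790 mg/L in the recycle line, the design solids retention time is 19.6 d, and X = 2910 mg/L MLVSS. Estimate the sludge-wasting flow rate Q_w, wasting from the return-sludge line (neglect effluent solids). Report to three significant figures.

Q_w ≈ 11.1 m³/d

From the SRT design equation V = Y Q (S₀−S) θ_c / [X (1 + k_d θ_c)] = 0.476 × 1450 × (271 − 15.7) × 19.6 / [2910 × (1 + 0.0678 × 19.6)] = 3.45×10^6 / 6777 = 509.6 m³.
Q_w = (V·X)/(θ_c X_r) = 509.6 × 2910 / (19.6 × 6790) = 11.14 m³/d.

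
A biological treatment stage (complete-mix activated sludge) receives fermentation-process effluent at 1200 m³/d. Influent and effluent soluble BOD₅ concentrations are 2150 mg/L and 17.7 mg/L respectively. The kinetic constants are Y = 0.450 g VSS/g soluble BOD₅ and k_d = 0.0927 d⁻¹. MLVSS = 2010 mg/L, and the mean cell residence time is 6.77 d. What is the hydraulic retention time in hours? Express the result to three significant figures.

τ ≈ 47.7 h

Rearranging the biomass balance for a CMAS with decay, V = Y·Q·ΔS·θ_c / [X·(1+k_d θ_c)] = 0.450 × 1200 × (2150 − 17.7) × 6.77 / [2010 × (1 + 0.0927 × 6.77)] = 7.8×10^6 / 3271 = 2383 m³.
Hydraulic retention time τ = V/Q = 2383 / 1200 = 1.986 d = 47.66 h.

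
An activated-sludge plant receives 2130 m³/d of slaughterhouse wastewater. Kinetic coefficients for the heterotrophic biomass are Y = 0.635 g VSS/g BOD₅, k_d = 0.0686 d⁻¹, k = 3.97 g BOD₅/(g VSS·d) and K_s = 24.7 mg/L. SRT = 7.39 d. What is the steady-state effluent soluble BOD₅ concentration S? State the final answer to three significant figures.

S ≈ 2.17 mg/L

For a completely mixed reactor with recycle the Lawrence–McCarty relation gives S = K_s·(1 + k_d·θ_c) / [θ_c·(Y·k − k_d) − 1] = 24.7 × (1 + 0.0686 × 7.39) / [7.39 × (0.635 × 3.97 − 0.0686) − 1] = 37.22 / 17.12 = 2.174 mg/L.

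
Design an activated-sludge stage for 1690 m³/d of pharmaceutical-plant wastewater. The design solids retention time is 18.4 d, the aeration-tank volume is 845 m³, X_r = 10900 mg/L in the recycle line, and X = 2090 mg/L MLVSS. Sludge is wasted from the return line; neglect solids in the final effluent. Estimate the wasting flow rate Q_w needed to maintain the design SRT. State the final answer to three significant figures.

Q_w ≈ 8.81 m³/d

θ_c = V·X/(Q_w·X_r) when wasting from the recycle, so Q_w = V·X/(θ_c·X_r) = 845.0 × 2090 / (18.4 × 10900) = 8.806 m³/d.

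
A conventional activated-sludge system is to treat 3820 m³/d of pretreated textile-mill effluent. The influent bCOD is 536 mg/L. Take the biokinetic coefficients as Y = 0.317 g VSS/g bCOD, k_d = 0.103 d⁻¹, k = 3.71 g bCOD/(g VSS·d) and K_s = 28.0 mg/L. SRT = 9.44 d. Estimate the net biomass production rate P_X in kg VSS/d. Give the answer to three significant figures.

P_X ≈ 325 kg VSS/d

From the Monod/SRT balance for a CMAS, S = K_s·(1+k_d θ_c)/[θ_c·(Y k − k_d) − 1] = 28.0 × (1 + 0.103 × 9.44) / [9.44 × (0.317 × 3.71 − 0.103) − 1] = 55.22 / 9.130 = 6.049 mg/L.
Observed yield with endogenous decay: Y_obs = Y / (1 + k_d·θ_c) = 0.317 / (1 + 0.103 × 9.44) = 0.317 / 1.972 = 0.1607 g VSS/g bCOD.
ΔS = 536 − 6.05 = 530.0 mg/L, so the substrate removal rate is 3820 × 530.0/1000 = 2024 kg bCOD/d.
P_X = Y_obs · Q(S₀ − S) = 0.1607 × 2024 = 325.4 kg VSS/d.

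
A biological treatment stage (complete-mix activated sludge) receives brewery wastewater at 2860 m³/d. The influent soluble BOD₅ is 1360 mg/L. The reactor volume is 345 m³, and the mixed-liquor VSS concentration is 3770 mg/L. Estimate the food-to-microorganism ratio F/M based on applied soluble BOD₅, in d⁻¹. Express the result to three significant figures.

Food-to-microorganism ratio F/M = Q S₀ / (V X) = 2860 × 1360 / (345.0 × 3770) = 2.991 d⁻¹.

F/M ≈ 2.99 d⁻¹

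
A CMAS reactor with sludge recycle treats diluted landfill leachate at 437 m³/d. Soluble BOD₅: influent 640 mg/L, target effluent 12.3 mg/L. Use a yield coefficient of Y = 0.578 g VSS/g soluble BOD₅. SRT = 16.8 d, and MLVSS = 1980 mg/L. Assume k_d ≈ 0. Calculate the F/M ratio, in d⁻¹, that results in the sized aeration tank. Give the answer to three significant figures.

Biomass mass balance (decay neglected): V·X = Y·Q·(S₀ − S)·θ_c, so V = 0.578 × 437 × (640 − 12.3) × 16.8 / 1980 = 1345 m³.
Food-to-microorganism ratio F/M = Q S₀ / (V X) = 437 × 640 / (1345 × 1980) = 0.1050 d⁻¹.

F/M ≈ 0.105 d⁻¹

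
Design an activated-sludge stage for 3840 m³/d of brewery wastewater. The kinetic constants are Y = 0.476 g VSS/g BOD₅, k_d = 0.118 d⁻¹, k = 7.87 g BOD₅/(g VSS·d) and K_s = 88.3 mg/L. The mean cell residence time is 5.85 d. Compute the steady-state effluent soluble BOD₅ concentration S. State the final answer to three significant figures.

S ≈ 7.38 mg/L

From the Monod/SRT balance for a CMAS, S = K_s·(1+k_d θ_c)/[θ_c·(Y k − k_d) − 1] = 88.3 × (1 + 0.118 × 5.85) / [5.85 × (0.476 × 7.87 − 0.118) − 1] = 149.3 / 20.22 = 7.380 mg/L.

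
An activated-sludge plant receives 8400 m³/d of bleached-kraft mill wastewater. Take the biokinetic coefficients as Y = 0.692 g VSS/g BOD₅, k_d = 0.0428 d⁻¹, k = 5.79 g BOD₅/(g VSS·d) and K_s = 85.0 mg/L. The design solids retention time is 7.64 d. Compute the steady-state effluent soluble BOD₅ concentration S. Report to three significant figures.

Effluent substrate depends only on kinetics and SRT: S = K_s(1 + k_d θ_c) / [θ_c(Yk − k_d) − 1] = 85.0 × (1 + 0.0428 × 7.64) / [7.64 × (0.692 × 5.79 − 0.0428) − 1] = 112.8 / 29.28 = 3.852 mg/L.

S ≈ 3.85 mg/L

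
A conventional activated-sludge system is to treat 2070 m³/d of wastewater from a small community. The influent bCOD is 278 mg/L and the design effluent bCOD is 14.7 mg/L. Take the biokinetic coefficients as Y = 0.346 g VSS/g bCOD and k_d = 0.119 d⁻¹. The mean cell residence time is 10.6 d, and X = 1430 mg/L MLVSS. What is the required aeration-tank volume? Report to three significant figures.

Rearranging the biomass balance for a CMAS with decay, V = Y·Q·ΔS·θ_c / [X·(1+k_d θ_c)] = 0.346 × 2070 × (278 − 14.7) × 10.6 / [1430 × (1 + 0.119 × 10.6)] = 2×10^6 / 3234 = 618.1 m³.

V ≈ 618 m³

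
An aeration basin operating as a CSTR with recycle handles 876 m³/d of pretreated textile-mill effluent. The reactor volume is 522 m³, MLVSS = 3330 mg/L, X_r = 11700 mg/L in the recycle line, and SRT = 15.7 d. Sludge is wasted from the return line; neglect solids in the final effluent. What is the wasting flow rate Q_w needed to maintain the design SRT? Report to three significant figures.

Wasting from the return line (neglecting effluent solids): Q_w = V·X / (θ_c·X_r) = 522.0 × 3330 / (15.7 × 11700) = 9.463 m³/d.

Q_w ≈ 9.46 m³/d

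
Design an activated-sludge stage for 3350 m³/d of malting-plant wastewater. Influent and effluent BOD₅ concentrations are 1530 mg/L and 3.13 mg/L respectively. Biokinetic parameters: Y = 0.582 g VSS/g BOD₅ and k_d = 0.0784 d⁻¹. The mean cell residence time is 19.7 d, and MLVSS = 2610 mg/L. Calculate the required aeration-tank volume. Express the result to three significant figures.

From the SRT design equation V = Y Q (S₀−S) θ_c / [X (1 + k_d θ_c)] = 0.582 × 3350 × (1530 − 3.13) × 19.7 / [2610 × (1 + 0.0784 × 19.7)] = 5.86×10^7 / 6641 = 8831 m³.

V ≈ 8830 m³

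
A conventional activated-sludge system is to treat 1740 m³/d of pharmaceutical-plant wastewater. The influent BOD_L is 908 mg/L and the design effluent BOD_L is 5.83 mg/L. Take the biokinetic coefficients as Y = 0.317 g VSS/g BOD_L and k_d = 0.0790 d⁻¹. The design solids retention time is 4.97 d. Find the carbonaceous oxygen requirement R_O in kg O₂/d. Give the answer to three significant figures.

Y_obs = Y / (1 + k_d θ_c) = 0.317 / (1 + 0.0790 × 4.97) = 0.317 / 1.393 = 0.2276.
Q·(S₀ − S) = 1740 × (908 − 5.83) × 10⁻³ = 1570 kg/d removed.
Biomass synthesised: P_X = Y_obs × 1570 = 357.3 kg VSS/d.
Carbonaceous O₂ demand = substrate oxidised − cell-mass equivalent = 1570 − 1.42 × 357.3 = 1062 kg O₂/d.

R_O ≈ 1060 kg O₂/d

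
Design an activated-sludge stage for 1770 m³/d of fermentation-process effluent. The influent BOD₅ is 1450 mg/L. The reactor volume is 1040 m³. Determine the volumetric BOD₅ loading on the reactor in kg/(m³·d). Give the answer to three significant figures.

L_v ≈ 2.47 kg BOD₅/(m³·d)

L_v = Q S₀ / V = 1770 × 1450 × 10⁻³ / 1040 = 2.468 kg/(m³·d).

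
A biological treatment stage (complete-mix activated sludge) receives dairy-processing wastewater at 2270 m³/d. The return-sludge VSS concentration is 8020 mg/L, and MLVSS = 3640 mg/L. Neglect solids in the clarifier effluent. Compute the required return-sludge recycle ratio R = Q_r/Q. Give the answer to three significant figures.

R ≈ 0.831

Solids balance on the clarifier gives (1+R)X = R·X_r, so R = X/(X_r − X) = 3640 / (8020 − 3640) = 0.8311.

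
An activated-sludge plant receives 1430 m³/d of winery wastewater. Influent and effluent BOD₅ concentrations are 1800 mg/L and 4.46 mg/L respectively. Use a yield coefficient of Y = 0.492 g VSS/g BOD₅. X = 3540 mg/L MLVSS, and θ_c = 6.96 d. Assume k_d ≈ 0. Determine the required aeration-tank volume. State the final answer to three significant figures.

V ≈ 2480 m³

Biomass mass balance (decay neglected): V·X = Y·Q·(S₀ − S)·θ_c, so V = 0.492 × 1430 × (1800 − 4.46) × 6.96 / 3540 = 2484 m³.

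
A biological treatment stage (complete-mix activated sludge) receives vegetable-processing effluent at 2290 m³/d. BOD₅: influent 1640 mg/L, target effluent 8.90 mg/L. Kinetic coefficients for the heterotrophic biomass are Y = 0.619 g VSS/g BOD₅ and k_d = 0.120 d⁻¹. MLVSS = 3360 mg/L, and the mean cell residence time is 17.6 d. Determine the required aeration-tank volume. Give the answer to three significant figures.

V ≈ 3890 m³

From the SRT design equation V = Y Q (S₀−S) θ_c / [X (1 + k_d θ_c)] = 0.619 × 2290 × (1640 − 8.90) × 17.6 / [3360 × (1 + 0.120 × 17.6)] = 4.07×10^7 / 10456 = 3892 m³.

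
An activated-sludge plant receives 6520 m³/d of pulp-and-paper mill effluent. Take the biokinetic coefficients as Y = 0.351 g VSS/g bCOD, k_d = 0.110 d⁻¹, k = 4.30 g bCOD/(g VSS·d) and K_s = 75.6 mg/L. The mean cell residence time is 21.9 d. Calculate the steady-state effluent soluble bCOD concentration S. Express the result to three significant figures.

From the Monod/SRT balance for a CMAS, S = K_s·(1+k_d θ_c)/[θ_c·(Y k − k_d) − 1] = 75.6 × (1 + 0.110 × 21.9) / [21.9 × (0.351 × 4.30 − 0.110) − 1] = 257.7 / 29.64 = 8.694 mg/L.

S ≈ 8.69 mg/L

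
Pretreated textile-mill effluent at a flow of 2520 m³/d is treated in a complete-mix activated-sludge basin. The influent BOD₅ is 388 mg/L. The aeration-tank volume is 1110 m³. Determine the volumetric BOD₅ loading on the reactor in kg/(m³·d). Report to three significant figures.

Volumetric loading L_v = Q·S₀ / V = 2520 × 388 g/m³ / 1110 m³ = 880.9 g/(m³·d) = 0.8809 kg BOD₅/(m³·d).

L_v ≈ 0.881 kg BOD₅/(m³·d)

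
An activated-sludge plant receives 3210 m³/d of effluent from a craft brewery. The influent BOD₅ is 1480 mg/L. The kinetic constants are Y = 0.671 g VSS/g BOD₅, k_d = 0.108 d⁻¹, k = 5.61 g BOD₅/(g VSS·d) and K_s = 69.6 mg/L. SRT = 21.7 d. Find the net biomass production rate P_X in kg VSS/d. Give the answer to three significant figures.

P_X ≈ 951 kg VSS/d

Effluent substrate depends only on kinetics and SRT: S = K_s(1 + k_d θ_c) / [θ_c(Yk − k_d) − 1] = 69.6 × (1 + 0.108 × 21.7) / [21.7 × (0.671 × 5.61 − 0.108) − 1] = 232.7 / 78.34 = 2.970 mg/L.
The observed yield is Y_obs = Y/(1 + k_d·θ_c) = 0.671 / (1 + 0.108 × 21.7) = 0.671 / 3.344 = 0.2007 g VSS per g BOD₅ removed.
ΔS = 1480 − 2.97 = 1477 mg/L, so the substrate removal rate is 3210 × 1477/1000 = 4741 kg BOD₅/d.
P_X = Y_obs · Q(S₀ − S) = 0.2007 × 4741 = 951.5 kg VSS/d.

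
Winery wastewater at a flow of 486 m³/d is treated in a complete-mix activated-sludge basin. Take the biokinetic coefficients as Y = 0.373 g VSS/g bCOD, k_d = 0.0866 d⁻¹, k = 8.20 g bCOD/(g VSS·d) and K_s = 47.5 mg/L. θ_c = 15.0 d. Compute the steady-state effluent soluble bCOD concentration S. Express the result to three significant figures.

For a completely mixed reactor with recycle the Lawrence–McCarty relation gives S = K_s·(1 + k_d·θ_c) / [θ_c·(Y·k − k_d) − 1] = 47.5 × (1 + 0.0866 × 15.0) / [15.0 × (0.373 × 8.20 − 0.0866) − 1] = 109.2 / 43.58 = 2.506 mg/L.

S ≈ 2.51 mg/L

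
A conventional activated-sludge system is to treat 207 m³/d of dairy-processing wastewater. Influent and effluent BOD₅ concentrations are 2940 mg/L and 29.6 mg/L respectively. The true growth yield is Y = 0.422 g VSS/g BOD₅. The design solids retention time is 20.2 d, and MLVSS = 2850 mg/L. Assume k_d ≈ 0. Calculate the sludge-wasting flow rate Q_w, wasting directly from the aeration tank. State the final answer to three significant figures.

Q_w ≈ 89.2 m³/d

V·X = Y·Q·ΔS·θ_c gives V = 0.422 × 207 × (2940 − 29.6) × 20.2 / 2850 = 1802 m³.
For wasting at MLVSS concentration, Q_w = V/θ_c = 1802/20.2 = 89.21 m³/d.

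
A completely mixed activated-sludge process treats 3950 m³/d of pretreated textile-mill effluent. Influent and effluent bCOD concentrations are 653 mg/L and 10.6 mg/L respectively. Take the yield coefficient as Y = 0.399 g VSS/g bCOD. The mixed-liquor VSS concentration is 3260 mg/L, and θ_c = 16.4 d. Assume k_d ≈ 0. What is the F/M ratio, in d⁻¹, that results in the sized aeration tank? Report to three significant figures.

V·X = Y·Q·ΔS·θ_c gives V = 0.399 × 3950 × (653 − 10.6) × 16.4 / 3260 = 5093 m³.
Food-to-microorganism ratio F/M = Q S₀ / (V X) = 3950 × 653 / (5093 × 3260) = 0.1553 d⁻¹.

F/M ≈ 0.155 d⁻¹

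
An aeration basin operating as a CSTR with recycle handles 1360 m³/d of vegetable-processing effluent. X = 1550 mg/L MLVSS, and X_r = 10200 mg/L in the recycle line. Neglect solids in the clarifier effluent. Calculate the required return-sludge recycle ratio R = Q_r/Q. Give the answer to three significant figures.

R ≈ 0.179

Solids balance on the clarifier gives (1+R)X = R·X_r, so R = X/(X_r − X) = 1550 / (10200 − 1550) = 0.1792.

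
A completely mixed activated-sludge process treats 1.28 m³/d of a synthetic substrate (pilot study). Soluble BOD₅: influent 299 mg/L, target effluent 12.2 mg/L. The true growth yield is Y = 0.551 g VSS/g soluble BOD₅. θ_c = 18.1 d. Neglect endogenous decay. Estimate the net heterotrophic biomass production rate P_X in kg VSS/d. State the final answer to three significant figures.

P_X ≈ 0.202 kg VSS/d

Since k_d ≈ 0, Y_obs = Y = 0.551 g VSS/g soluble BOD₅.
Q·(S₀ − S) = 1.28 × (299 − 12.2) × 10⁻³ = 0.3671 kg/d removed.
Biomass produced: P_X = Y_obs·Q·ΔS = 0.5510 × 0.3671 ≈ 0.2023 kg VSS/d.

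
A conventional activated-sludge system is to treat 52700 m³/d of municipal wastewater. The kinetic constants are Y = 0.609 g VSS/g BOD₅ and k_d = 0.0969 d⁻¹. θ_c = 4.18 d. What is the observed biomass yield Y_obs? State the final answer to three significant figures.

The observed yield is Y_obs = Y/(1 + k_d·θ_c) = 0.609 / (1 + 0.0969 × 4.18) = 0.609 / 1.405 = 0.4334 g VSS per g BOD₅ removed.

Y_obs ≈ 0.433 g VSS/g BOD₅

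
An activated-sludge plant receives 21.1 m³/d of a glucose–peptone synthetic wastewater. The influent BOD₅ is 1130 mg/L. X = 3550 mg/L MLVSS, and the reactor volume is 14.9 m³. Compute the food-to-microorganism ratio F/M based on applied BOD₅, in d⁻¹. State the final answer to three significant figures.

F/M ≈ 0.451 d⁻¹

F/M = Q·S₀ / (V·X) = 21.1 × 1130 / (14.90 × 3550) = 0.4508 g BOD₅·(g VSS·d)⁻¹.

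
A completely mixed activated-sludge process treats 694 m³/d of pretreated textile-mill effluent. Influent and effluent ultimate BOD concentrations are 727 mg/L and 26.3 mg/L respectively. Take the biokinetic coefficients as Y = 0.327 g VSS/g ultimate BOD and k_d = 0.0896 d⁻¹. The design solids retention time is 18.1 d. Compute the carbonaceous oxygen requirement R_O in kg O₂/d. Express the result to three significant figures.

Observed yield with endogenous decay: Y_obs = Y / (1 + k_d·θ_c) = 0.327 / (1 + 0.0896 × 18.1) = 0.327 / 2.622 = 0.1247 g VSS/g ultimate BOD.
Substrate removed = Q·(S₀ − S) = 694 m³/d × (727 − 26.3) g/m³ = 4.86×10^5 g/d = 486.3 kg/d.
P_X = Y_obs·Q·(S₀ − S) = 0.1247 × 486.3 = 60.65 kg VSS/d.
Carbonaceous O₂ demand = substrate oxidised − cell-mass equivalent = 486.3 − 1.42 × 60.65 = 400.2 kg O₂/d.

R_O ≈ 400 kg O₂/d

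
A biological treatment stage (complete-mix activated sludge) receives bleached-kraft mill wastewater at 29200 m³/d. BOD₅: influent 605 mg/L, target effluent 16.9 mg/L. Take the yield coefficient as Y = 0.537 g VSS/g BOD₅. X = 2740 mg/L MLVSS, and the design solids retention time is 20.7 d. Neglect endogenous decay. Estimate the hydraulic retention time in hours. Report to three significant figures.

τ ≈ 57.3 h

Biomass mass balance (decay neglected): V·X = Y·Q·(S₀ − S)·θ_c, so V = 0.537 × 29200 × (605 − 16.9) × 20.7 / 2740 = 69667 m³.
τ = V/Q = 69667/29200 = 2.386 d, or 57.26 h.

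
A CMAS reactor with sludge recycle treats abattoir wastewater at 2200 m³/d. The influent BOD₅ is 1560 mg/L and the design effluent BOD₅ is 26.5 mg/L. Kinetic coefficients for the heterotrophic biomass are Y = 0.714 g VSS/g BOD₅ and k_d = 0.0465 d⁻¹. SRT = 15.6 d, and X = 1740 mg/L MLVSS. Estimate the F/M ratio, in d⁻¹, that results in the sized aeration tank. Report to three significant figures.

F/M ≈ 0.158 d⁻¹

From the SRT design equation V = Y Q (S₀−S) θ_c / [X (1 + k_d θ_c)] = 0.714 × 2200 × (1560 − 26.5) × 15.6 / [1740 × (1 + 0.0465 × 15.6)] = 3.76×10^7 / 3002 = 12517 m³.
F/M = applied load / biomass = Q·S₀/(V·X) = 2200 × 1560 / (12517 × 1740) = 0.1576 d⁻¹.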